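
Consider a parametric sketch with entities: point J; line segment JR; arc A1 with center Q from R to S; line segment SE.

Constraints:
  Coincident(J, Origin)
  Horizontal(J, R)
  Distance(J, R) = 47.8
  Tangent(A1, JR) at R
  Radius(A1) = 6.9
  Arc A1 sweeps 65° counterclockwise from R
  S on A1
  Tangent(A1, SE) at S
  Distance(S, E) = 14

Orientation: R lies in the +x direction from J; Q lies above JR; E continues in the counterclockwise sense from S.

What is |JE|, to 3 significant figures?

62.2

J is at the origin; J and R share the same y with |JR| = 47.8 and R on the +x side, so R = (47.8, 0.00). Tangency of A1 to JR means the radius QR is perpendicular to JR, so Q = R + (0, 6.9) = (47.8, 6.90). On A1, R sits at bearing -90° from Q; a 65° counterclockwise sweep puts S at bearing -25°, so S = Q + 6.9·(cos -25°, sin -25°) = (54.1, 3.98). Tangency of A1 to SE means the radius QS is perpendicular to SE, so SE runs along (−sin -25°, cos -25°); with |SE| = 14.0, E = (60.0, 16.7). Then |JE| = |E − J| = 62.2.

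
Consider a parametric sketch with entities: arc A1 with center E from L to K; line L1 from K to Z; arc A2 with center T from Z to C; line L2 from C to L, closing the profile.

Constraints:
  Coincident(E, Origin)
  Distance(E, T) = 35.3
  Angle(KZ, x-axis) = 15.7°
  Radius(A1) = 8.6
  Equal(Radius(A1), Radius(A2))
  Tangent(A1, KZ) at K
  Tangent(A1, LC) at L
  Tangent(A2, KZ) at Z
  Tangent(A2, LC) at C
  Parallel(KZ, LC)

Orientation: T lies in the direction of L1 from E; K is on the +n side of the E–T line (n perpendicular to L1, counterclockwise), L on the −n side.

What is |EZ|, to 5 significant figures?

36.332

The slot axis is L1's direction at 15.7°, so u = (cos 15.7°, sin 15.7°) = (0.96269, 0.27060) and n = (−sin 15.7°, cos 15.7°) = (-0.27060, 0.96269). E is at the origin and T lies 35.3 along u from E, so T = 35.3·u = (33.983, 9.5522). Tangency of A1 to both parallel lines with radius 8.6 puts K and L at E ± 8.6·n: K = (-2.3272, 8.2791), L = (2.3272, -8.2791). Equal radii place Z and C the same way about T: Z = T + 8.6·n = (31.656, 17.831), C = T − 8.6·n = (36.310, 1.2730). Then |EZ| = |Z − E| = 36.332.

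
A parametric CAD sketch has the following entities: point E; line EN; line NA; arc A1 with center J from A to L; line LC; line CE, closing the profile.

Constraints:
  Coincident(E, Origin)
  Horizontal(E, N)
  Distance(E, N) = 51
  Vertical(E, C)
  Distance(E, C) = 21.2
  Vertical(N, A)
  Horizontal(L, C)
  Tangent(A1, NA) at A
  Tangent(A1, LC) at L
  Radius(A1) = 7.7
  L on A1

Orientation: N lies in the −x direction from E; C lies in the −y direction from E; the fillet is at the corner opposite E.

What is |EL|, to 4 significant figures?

48.21

E is at the origin; E and N share the same y with |EN| = 51.0 and N on the −x side, so N = (-51.00, 0.000). EC is vertical with |EC| = 21.2 and C on the −y side, so C = (0.000, -21.20). The virtual corner opposite E is at (-51.00, -21.20). The tangent condition forces JA to be normal to NA and the tangent condition forces JL to be normal to LC, with radius 7.7, so the center J sits 7.7 in from both sides at J = (-43.30, -13.50). That places the tangent points at A = (-51.00, -13.50) on NA and L = (-43.30, -21.20) on LC. Then |EL| = |L − E| = 48.21.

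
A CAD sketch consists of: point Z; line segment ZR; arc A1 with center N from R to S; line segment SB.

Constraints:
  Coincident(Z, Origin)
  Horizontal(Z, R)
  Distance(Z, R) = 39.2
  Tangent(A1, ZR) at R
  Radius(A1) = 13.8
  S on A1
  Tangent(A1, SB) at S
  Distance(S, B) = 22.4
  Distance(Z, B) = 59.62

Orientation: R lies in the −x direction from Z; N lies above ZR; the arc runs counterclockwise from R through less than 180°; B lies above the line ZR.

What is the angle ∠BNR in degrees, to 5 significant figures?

168.12°

Z is at the origin; Z and R share the same y with |ZR| = 39.2 and R on the −x side, so R = (-39.200, 0.0000). Since A1 is tangent to ZR there, NR ⟂ ZR, so N = R + (0, 13.8) = (-39.200, 13.800). Since NS ⟂ SB (tangency), |NB| = √(13.8² + 22.4²) = 26.310 regardless of where S sits on A1. So B lies on both circle(Z, 59.62) and circle(N, 26.310); the above-ZR intersection is B = (-44.617, 39.546). S is the foot of the tangent from B: S = (-29.193, 23.302).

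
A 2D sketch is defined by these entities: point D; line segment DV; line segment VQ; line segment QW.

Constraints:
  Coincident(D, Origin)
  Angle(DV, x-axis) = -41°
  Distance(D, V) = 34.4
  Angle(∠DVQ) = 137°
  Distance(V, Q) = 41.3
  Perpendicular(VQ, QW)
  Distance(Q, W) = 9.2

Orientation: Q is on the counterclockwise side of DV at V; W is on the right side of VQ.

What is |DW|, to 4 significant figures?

74.05

D is at the origin; DV runs at -41.0° with length 34.4, so V = 34.4·(cos -41.0°, sin -41.0°) = (25.96, -22.57). ∠DVQ = 137.0°, so VQ runs at -41.0° + (180° − 137.0°) = 2.000° from the x-axis; with |VQ| = 41.3, Q = V + 41.3·(cos 2.000°, sin 2.000°) = (67.24, -21.13). VQ ⟂ QW; with |QW| = 9.2 on the right of VQ, W = Q + 9.2·(0.03490, -0.9994) = (67.56, -30.32). Then |DW| = |W − D| = 74.05.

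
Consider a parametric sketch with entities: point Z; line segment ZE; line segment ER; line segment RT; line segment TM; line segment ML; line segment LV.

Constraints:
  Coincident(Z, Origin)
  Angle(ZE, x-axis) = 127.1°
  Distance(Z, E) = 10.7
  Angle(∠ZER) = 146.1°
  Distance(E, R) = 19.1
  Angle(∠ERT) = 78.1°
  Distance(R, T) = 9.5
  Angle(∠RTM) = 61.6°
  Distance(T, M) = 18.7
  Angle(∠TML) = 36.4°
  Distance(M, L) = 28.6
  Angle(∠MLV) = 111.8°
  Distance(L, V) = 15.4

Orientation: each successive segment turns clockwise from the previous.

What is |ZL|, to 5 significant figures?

40.867

Z is at the origin; ZE runs at 127.1° with length 10.7, so E = (-6.4543, 8.5341). ∠ZER = 146.1° gives ER at 93.200° from the x-axis; with |ER| = 19.1, R = (-7.5205, 27.604). ∠ERT = 78.1° gives RT at -8.7000° from the x-axis; with |RT| = 9.5, T = (1.8702, 26.167). ∠RTM = 61.6° gives TM at -127.10° from the x-axis; with |TM| = 18.7, M = (-9.4098, 11.253). ∠TML = 36.4° gives ML at 89.300° from the x-axis; with |ML| = 28.6, L = (-9.0604, 39.850). Then |ZL| = |L − Z| = 40.867.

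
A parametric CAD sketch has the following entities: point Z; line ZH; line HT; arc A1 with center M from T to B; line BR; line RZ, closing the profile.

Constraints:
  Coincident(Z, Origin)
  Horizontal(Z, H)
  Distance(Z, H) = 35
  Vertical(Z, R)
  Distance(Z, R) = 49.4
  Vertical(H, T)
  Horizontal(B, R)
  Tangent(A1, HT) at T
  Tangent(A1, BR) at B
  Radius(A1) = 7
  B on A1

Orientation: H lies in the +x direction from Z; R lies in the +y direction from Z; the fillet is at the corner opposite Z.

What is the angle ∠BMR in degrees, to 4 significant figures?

75.96°

The virtual corner opposite Z is at (35.00, 49.40). The tangent condition forces MT to be normal to HT and since A1 is tangent to BR there, MB ⟂ BR, with radius 7.0, so the center M sits 7.0 in from both sides at M = (28.00, 42.40). That places the tangent points at T = (35.00, 42.40) on HT and B = (28.00, 49.40) on BR. Then cos ∠BMR = MB·MR / (|MB||MR|), giving 75.96°.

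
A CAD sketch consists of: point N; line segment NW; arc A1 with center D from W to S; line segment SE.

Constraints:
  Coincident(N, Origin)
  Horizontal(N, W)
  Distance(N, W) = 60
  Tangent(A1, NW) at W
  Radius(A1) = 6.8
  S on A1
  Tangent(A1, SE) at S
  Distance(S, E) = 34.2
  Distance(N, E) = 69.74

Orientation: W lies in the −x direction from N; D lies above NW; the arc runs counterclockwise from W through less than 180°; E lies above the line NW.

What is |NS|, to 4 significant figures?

53.73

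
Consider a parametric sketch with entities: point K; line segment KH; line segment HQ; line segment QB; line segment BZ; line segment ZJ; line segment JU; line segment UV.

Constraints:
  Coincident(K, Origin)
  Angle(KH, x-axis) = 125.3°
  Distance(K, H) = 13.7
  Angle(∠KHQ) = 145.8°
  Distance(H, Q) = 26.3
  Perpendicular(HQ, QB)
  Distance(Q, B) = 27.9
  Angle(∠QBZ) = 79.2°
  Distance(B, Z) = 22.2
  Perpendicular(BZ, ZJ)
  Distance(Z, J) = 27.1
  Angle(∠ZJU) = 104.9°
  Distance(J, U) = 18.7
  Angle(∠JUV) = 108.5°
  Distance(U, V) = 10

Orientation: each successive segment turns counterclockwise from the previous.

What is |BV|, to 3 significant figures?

23.6

K is at the origin; KH runs at 125.3° with length 13.7, so H = (-7.92, 11.2). ∠KHQ = 145.8° gives HQ at 160° from the x-axis; with |HQ| = 26.3, Q = (-32.6, 20.4). HQ is perpendicular to QB, so QB runs at -110°; with |QB| = 27.9, B = (-42.3, -5.74). ∠QBZ = 79.2° gives BZ at -9.70° from the x-axis; with |BZ| = 22.2, Z = (-20.4, -9.48). BZ ⟂ ZJ, so ZJ runs at 80.3°; with |ZJ| = 27.1, J = (-15.9, 17.2). ∠ZJU = 104.9° gives JU at 155° from the x-axis; with |JU| = 18.7, U = (-32.9, 25.0). ∠JUV = 108.5° gives UV at -133° from the x-axis; with |UV| = 10.0, V = (-39.7, 17.7). Then |BV| = |V − B| = 23.6.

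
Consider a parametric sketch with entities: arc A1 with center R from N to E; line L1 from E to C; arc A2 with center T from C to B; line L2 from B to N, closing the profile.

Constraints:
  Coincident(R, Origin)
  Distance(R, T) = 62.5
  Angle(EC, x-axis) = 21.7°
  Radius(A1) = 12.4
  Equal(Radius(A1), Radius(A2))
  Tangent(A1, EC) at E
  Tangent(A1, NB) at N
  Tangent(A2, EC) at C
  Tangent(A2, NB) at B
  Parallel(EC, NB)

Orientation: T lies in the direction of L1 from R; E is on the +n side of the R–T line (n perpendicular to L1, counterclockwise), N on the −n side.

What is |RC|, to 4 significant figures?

63.72

The slot axis is L1's direction at 21.7°, so u = (cos 21.7°, sin 21.7°) = (0.9291, 0.3697) and n = (−sin 21.7°, cos 21.7°) = (-0.3697, 0.9291). R is at the origin and T lies 62.5 along u from R, so T = 62.5·u = (58.07, 23.11). Tangency of A1 to both parallel lines with radius 12.4 puts E and N at R ± 12.4·n: E = (-4.585, 11.52), N = (4.585, -11.52). Equal radii place C and B the same way about T: C = T + 12.4·n = (53.49, 34.63), B = T − 12.4·n = (62.66, 11.59). Then |RC| = |C − R| = 63.72.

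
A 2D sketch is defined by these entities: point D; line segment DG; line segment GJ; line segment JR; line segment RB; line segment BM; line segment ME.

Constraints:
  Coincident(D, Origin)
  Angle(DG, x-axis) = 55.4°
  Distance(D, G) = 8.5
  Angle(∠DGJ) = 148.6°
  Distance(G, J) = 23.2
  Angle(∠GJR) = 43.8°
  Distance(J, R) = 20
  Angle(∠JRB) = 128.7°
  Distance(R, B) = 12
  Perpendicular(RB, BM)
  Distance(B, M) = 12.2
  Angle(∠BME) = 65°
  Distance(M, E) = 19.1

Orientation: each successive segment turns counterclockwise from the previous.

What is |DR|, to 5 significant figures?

18.581

∠DGJ = 148.6° gives GJ at 86.800° from the x-axis; with |GJ| = 23.2, J = (6.1217, 30.160). ∠GJR = 43.8° gives JR at -137.00° from the x-axis; with |JR| = 20.0, R = (-8.5053, 16.521). Then |DR| = |R − D| = 18.581.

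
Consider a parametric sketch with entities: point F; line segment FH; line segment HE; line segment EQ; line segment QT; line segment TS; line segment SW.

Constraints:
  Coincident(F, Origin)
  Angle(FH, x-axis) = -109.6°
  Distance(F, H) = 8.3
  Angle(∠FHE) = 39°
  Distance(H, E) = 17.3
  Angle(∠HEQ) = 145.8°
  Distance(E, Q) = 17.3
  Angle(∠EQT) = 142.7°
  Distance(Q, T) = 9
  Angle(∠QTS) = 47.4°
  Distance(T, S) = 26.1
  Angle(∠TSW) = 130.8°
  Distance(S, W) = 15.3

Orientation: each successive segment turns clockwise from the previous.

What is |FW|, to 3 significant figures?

12.3

∠QTS = 47.4° gives TS at -94.7° from the x-axis; with |TS| = 26.1, S = (0.852, 4.74). ∠TSW = 130.8° gives SW at -144° from the x-axis; with |SW| = 15.3, W = (-11.5, -4.27). Then |FW| = |W − F| = 12.3.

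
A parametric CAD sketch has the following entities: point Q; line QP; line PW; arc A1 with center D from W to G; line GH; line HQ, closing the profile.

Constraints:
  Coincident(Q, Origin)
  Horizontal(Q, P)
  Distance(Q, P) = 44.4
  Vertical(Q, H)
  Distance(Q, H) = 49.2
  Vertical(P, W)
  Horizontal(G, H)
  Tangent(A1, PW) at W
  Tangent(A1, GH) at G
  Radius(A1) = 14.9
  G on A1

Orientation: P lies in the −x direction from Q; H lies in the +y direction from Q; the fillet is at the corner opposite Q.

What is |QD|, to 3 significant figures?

45.2

Q is at the origin; Q and P share the same y with |QP| = 44.4 and P on the −x side, so P = (-44.4, 0.00). QH is vertical with |QH| = 49.2 and H on the +y side, so H = (0.00, 49.2). The virtual corner opposite Q is at (-44.4, 49.2). Since A1 is tangent to PW there, DW ⟂ PW and since A1 is tangent to GH there, DG ⟂ GH, with radius 14.9, so the center D sits 14.9 in from both sides at D = (-29.5, 34.3). Then |QD| = |D − Q| = 45.2.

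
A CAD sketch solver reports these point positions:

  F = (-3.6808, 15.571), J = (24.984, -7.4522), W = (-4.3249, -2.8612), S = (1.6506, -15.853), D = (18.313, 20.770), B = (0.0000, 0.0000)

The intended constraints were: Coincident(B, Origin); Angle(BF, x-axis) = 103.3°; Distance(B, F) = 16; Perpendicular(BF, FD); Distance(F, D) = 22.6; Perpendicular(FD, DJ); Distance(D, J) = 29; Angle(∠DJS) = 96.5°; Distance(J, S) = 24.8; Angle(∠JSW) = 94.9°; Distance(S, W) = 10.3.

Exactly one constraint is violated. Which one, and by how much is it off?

Distance(S, W) = 10.3 — off by 4.00.

B = (0.00, 0.00) ✓; BF at 103.3° ✓; |BF| = 16.00 ✓; ∠(BF, FD) = 90.00° ✓; |FD| = 22.60 ✓; ∠(FD, DJ) = 90.00° ✓; |DJ| = 29.00 ✓; ∠DJS = 96.50° ✓; |JS| = 24.80 ✓; ∠JSW = 94.90° ✓; |SW| = 14.30 ✗.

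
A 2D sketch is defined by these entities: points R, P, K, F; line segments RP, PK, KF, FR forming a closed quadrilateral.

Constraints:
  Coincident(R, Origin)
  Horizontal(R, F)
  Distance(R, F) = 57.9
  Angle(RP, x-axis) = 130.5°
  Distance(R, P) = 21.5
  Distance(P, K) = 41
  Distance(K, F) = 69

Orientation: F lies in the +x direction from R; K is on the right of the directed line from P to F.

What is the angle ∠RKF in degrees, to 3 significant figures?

53.9°

R is at the origin; R and F share the same y with |RF| = 57.9 and F in +x, so F = (57.9, 0). RP runs at 130.5° with |RP| = 21.5, so P = (-14.0, 16.3). K is determined by |PK| = 41.0 and |KF| = 69.0 together: it lies at the intersection of circle(P, 41.0) and circle(F, 69.0). With |PF| = 73.7, the foot of the radical line on PF is 16.0 from P and the perpendicular offset is √(41.0² − 16.0²) = 37.8. Taking the right-of-PF solution: K = (-6.78, -24.0).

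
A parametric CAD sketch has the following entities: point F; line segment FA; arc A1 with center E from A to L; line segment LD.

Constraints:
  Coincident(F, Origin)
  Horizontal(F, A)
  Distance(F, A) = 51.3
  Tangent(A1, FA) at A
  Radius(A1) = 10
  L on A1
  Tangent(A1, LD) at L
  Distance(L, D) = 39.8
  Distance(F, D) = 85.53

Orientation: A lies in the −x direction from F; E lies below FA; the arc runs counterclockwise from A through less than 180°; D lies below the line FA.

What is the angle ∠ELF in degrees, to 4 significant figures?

23.97°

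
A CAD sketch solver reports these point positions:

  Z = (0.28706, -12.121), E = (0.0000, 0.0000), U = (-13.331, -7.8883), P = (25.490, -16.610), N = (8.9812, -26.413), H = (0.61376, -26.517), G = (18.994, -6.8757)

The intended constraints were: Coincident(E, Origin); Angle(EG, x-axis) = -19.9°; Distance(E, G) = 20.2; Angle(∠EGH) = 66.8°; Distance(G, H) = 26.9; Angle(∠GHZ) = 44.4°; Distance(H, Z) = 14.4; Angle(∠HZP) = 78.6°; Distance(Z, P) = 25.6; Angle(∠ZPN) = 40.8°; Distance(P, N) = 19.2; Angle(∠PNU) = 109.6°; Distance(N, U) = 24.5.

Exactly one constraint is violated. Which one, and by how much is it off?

Distance(N, U) = 24.5 — off by 4.50.

E = (0.00, 0.00) ✓; EG at -19.90° ✓; |EG| = 20.20 ✓; ∠EGH = 66.80° ✓; |GH| = 26.90 ✓; ∠GHZ = 44.40° ✓; |HZ| = 14.40 ✓; ∠HZP = 78.60° ✓; |ZP| = 25.60 ✓; ∠ZPN = 40.80° ✓; |PN| = 19.20 ✓; ∠PNU = 109.6° ✓; |NU| = 29.00 ✗.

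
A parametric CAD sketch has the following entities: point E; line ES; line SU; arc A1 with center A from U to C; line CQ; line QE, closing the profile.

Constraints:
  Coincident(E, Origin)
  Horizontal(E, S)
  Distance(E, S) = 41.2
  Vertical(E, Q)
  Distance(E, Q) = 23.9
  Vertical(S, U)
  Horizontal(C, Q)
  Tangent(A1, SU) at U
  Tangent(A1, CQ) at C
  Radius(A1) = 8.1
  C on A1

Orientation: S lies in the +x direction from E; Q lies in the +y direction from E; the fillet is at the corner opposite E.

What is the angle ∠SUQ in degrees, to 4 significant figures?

101.1°

E is at the origin; ES is horizontal with |ES| = 41.2 and S on the +x side, so S = (41.20, 0.000). EQ is vertical with |EQ| = 23.9 and Q on the +y side, so Q = (0.000, 23.90). The virtual corner opposite E is at (41.20, 23.90). Since A1 is tangent to SU there, AU ⟂ SU and the tangent condition forces AC to be normal to CQ, with radius 8.1, so the center A sits 8.1 in from both sides at A = (33.10, 15.80). That places the tangent points at U = (41.20, 15.80) on SU and C = (33.10, 23.90) on CQ. Then cos ∠SUQ = US·UQ / (|US||UQ|), giving 101.1°.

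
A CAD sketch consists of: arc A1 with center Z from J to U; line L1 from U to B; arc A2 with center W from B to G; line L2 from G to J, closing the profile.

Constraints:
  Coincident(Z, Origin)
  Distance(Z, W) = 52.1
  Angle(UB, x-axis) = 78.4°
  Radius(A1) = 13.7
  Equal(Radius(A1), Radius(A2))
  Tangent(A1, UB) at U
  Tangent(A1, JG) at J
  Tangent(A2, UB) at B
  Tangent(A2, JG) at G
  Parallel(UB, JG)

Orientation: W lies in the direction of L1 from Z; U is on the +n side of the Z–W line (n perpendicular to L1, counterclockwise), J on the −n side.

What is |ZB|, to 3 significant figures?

53.9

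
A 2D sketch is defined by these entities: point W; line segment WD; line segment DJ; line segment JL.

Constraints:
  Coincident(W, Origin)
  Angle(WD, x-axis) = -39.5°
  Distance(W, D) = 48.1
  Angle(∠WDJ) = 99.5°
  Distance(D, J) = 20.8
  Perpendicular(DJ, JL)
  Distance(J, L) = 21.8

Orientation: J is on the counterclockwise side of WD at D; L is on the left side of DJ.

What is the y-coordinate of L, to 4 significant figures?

-0.4967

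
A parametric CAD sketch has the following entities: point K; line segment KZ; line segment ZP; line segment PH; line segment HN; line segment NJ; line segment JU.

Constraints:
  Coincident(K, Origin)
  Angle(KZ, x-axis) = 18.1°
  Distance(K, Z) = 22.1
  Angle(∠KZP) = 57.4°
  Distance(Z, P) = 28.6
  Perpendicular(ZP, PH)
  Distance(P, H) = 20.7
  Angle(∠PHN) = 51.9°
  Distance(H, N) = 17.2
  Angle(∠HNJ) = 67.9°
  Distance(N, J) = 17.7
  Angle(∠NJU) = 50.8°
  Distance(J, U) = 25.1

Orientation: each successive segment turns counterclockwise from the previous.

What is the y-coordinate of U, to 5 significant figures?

3.3783

K is at the origin; KZ runs at 18.1° with length 22.1, so Z = (21.006, 6.8659). ∠KZP = 57.4° gives ZP at 140.70° from the x-axis; with |ZP| = 28.6, P = (-1.1254, 24.981). ZP ⟂ PH, so PH runs at -129.30°; with |PH| = 20.7, H = (-14.236, 8.9621). ∠PHN = 51.9° gives HN at -1.2000° from the x-axis; with |HN| = 17.2, N = (2.9598, 8.6019). ∠HNJ = 67.9° gives NJ at 110.90° from the x-axis; with |NJ| = 17.7, J = (-3.3545, 25.137). ∠NJU = 50.8° gives JU at -119.90° from the x-axis; with |JU| = 25.1, U = (-15.866, 3.3783). So U.y = 3.3783.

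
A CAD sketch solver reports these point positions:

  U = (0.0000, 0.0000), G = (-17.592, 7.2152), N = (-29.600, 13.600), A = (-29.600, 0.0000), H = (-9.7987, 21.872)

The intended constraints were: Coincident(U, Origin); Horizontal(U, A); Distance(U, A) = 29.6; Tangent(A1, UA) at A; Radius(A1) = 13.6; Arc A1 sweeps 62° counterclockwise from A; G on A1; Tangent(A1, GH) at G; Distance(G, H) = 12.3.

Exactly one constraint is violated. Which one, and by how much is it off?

Distance(G, H) = 12.3 — off by 4.30.

U = (0.00, 0.00) ✓; U.y = 0.00, A.y = 0.00 ✓; |UA| = 29.60 ✓; ∠(NA, AU) = 90.00° ✓; |NA| = 13.60 ✓; bearing(N→G) − bearing(N→A) = 62.00° ✓; |NG| = 13.60 ✓; ∠(NG, GH) = 90.00° ✓; |GH| = 16.60 ✗.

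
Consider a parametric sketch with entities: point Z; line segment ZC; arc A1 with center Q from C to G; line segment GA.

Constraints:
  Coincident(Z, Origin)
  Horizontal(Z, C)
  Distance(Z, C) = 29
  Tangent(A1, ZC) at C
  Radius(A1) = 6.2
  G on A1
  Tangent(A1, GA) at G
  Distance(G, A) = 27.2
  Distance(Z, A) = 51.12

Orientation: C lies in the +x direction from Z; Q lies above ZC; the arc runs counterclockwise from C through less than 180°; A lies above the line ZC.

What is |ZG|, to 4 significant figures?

35.47

Checks: ∠(QC, CZ) = 90.00° ✓; |QC| = 6.200 ✓; |QG| = 6.200 ✓; ∠(QG, GA) = 90.00° ✓; |GA| = 27.20 ✓; |ZA| = 51.12 ✓.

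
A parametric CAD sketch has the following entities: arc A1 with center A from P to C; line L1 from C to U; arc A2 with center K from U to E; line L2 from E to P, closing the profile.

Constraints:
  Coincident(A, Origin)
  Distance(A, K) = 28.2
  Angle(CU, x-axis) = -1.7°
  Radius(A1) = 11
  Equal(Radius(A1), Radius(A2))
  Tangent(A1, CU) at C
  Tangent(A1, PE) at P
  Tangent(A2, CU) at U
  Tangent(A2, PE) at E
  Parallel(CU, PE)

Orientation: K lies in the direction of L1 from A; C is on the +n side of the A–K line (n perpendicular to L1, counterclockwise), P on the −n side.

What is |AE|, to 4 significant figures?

30.27

The slot axis is L1's direction at -1.7°, so u = (cos -1.7°, sin -1.7°) = (0.9996, -0.02967) and n = (−sin -1.7°, cos -1.7°) = (0.02967, 0.9996). A is at the origin and K lies 28.2 along u from A, so K = 28.2·u = (28.19, -0.8366). Tangency of A1 to both parallel lines with radius 11.0 puts C and P at A ± 11.0·n: C = (0.3263, 11.00), P = (-0.3263, -11.00). Equal radii place U and E the same way about K: U = K + 11.0·n = (28.51, 10.16), E = K − 11.0·n = (27.86, -11.83). Then |AE| = |E − A| = 30.27.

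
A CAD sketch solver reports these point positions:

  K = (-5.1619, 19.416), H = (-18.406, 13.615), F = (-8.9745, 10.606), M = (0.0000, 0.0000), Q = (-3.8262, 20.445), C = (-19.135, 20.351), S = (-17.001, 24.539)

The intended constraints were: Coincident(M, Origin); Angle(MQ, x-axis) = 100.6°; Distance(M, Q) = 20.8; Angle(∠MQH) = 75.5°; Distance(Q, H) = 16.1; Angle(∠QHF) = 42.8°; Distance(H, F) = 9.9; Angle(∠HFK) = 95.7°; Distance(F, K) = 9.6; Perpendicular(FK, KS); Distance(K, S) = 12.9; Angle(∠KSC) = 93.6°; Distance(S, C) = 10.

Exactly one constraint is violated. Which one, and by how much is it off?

Distance(S, C) = 10 — off by 5.30.

M = (0.00, 0.00) ✓; MQ at 100.6° ✓; |MQ| = 20.80 ✓; ∠MQH = 75.50° ✓; |QH| = 16.10 ✓; ∠QHF = 42.80° ✓; |HF| = 9.900 ✓; ∠HFK = 95.71° ✓; |FK| = 9.600 ✓; ∠(FK, KS) = 90.00° ✓; |KS| = 12.90 ✓; ∠KSC = 93.60° ✓; |SC| = 4.700 ✗.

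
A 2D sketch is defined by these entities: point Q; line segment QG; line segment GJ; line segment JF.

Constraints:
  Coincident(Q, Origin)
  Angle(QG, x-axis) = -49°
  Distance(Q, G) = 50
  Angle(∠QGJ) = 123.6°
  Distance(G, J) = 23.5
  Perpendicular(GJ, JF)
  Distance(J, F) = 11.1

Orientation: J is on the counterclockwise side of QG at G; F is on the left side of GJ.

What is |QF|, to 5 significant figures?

59.594

Q is at the origin; QG runs at -49.0° with length 50.0, so G = 50.0·(cos -49.0°, sin -49.0°) = (32.803, -37.735). ∠QGJ = 123.6°, so GJ runs at -49.0° + (180° − 123.6°) = 7.4000° from the x-axis; with |GJ| = 23.5, J = G + 23.5·(cos 7.4000°, sin 7.4000°) = (56.107, -34.709). GJ ⟂ JF; with |JF| = 11.1 on the left of GJ, F = J + 11.1·(-0.12880, 0.99167) = (54.678, -23.701). Then |QF| = |F − Q| = 59.594.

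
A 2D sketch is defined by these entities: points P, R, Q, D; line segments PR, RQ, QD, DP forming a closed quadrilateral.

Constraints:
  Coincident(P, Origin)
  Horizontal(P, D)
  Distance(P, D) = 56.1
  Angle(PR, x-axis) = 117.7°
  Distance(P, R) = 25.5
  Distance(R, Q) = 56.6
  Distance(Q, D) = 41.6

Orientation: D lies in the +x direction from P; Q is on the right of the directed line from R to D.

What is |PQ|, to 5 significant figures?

31.598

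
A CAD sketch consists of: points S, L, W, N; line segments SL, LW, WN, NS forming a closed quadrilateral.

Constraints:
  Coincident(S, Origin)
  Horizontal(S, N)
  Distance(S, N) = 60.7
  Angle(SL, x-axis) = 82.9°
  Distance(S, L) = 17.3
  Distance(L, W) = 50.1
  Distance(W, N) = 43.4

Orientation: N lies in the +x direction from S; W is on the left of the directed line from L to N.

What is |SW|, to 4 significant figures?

61.75

Checks: |LW| = 50.10 ✓; |WN| = 43.40 ✓.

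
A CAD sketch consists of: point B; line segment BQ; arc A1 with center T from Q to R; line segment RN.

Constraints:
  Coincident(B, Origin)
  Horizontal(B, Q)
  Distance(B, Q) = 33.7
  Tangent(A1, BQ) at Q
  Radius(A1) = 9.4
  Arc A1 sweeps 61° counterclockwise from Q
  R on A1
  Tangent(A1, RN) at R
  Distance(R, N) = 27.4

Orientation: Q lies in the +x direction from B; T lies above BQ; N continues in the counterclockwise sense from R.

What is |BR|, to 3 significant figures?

42.2

B is at the origin; B and Q share the same y with |BQ| = 33.7 and Q on the +x side, so Q = (33.7, 0.00). The tangent condition forces TQ to be normal to BQ, so T = Q + (0, 9.4) = (33.7, 9.40). On A1, Q sits at bearing -90° from T; a 61° counterclockwise sweep puts R at bearing -29°, so R = T + 9.4·(cos -29°, sin -29°) = (41.9, 4.84). Then |BR| = |R − B| = 42.2.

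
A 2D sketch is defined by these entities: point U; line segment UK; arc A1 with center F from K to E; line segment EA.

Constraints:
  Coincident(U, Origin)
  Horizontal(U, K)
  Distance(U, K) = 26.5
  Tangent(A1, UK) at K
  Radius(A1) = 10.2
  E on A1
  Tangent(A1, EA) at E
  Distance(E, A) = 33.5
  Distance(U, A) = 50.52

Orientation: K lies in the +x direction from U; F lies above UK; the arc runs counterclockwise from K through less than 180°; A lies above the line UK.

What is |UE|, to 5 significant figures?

38.592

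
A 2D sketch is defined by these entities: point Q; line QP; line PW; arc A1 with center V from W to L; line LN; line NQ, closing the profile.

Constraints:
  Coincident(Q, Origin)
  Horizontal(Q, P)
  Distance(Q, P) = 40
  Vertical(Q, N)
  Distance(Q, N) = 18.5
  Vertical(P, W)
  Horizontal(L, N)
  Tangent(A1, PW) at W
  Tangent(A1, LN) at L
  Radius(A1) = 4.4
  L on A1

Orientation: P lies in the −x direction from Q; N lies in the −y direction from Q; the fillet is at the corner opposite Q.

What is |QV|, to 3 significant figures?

38.3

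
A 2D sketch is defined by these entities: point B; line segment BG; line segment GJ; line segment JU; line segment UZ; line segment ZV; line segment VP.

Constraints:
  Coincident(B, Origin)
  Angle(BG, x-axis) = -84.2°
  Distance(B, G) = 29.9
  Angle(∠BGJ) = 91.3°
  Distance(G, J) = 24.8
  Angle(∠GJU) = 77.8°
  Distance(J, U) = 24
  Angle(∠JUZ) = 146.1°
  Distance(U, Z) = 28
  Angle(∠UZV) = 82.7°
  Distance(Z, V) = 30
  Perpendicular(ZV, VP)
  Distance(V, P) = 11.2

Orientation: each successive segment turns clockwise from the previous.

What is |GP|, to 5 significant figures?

15.296

B is at the origin; BG runs at -84.2° with length 29.9, so G = (3.0216, -29.747). ∠BGJ = 91.3° gives GJ at -172.90° from the x-axis; with |GJ| = 24.8, J = (-21.588, -32.812). ∠GJU = 77.8° gives JU at 84.900° from the x-axis; with |JU| = 24.0, U = (-19.455, -8.9073). ∠JUZ = 146.1° gives UZ at 51.000° from the x-axis; with |UZ| = 28.0, Z = (-1.8338, 12.853). ∠UZV = 82.7° gives ZV at -46.300° from the x-axis; with |ZV| = 30.0, V = (18.893, -8.8362). ZV ⟂ VP, so VP runs at -136.30°; with |VP| = 11.2, P = (10.795, -16.574). Then |GP| = |P − G| = 15.296.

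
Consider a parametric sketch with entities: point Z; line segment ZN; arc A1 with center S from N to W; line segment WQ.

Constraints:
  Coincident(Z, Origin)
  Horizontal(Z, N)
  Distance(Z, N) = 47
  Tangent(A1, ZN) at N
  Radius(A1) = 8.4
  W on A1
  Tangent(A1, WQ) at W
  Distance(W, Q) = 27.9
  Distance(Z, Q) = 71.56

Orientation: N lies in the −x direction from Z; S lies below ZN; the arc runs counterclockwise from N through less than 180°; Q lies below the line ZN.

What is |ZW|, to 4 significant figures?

55.24

Z is at the origin; Z and N share the same y with |ZN| = 47.0 and N on the −x side, so N = (-47.00, 0.000). Since A1 is tangent to ZN there, SN ⟂ ZN, so S = N + (0, -8.4) = (-47.00, -8.400). Since SW ⟂ WQ (tangency), |SQ| = √(8.4² + 27.9²) = 29.14 regardless of where W sits on A1. So Q lies on both circle(Z, 71.56) and circle(S, 29.14); the below-ZN intersection is Q = (-63.96, -32.09). W is the foot of the tangent from Q: W = (-54.95, -5.687).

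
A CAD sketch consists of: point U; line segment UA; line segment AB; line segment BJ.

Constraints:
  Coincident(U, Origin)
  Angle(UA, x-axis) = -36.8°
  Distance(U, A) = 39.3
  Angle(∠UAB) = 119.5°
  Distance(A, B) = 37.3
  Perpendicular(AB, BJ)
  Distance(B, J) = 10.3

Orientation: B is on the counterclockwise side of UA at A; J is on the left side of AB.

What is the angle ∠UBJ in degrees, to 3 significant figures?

58.9°

∠UAB = 119.5°, so AB runs at -36.8° + (180° − 119.5°) = 23.7° from the x-axis; with |AB| = 37.3, B = A + 37.3·(cos 23.7°, sin 23.7°) = (65.6, -8.55). AB is perpendicular to BJ; with |BJ| = 10.3 on the left of AB, J = B + 10.3·(-0.402, 0.916) = (61.5, 0.882). Then cos ∠UBJ = BU·BJ / (|BU||BJ|), giving 58.9°.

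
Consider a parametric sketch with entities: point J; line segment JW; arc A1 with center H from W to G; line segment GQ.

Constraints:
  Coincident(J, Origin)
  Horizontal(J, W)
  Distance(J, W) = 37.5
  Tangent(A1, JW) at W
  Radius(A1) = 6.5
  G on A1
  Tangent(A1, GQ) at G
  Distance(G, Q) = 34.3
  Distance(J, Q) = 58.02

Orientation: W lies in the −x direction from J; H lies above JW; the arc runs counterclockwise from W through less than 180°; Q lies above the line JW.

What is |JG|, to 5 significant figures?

32.342

J is at the origin; J and W share the same y with |JW| = 37.5 and W on the −x side, so W = (-37.500, 0.0000). Since A1 is tangent to JW there, HW ⟂ JW, so H = W + (0, 6.5) = (-37.500, 6.5000). Since HG ⟂ GQ (tangency), |HQ| = √(6.5² + 34.3²) = 34.910 regardless of where G sits on A1. So Q lies on both circle(J, 58.02) and circle(H, 34.910); the above-JW intersection is Q = (-40.797, 41.254). G is the foot of the tangent from Q: G = (-31.257, 8.3080).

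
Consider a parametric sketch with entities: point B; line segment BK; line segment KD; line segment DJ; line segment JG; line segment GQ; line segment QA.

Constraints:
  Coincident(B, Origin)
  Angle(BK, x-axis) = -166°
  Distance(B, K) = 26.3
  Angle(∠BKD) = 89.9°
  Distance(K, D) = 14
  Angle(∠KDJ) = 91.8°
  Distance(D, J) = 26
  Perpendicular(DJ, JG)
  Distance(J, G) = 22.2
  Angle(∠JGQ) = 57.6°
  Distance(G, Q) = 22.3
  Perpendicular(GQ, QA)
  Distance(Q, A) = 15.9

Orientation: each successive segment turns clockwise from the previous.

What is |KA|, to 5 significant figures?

23.556

B is at the origin; BK runs at -166.0° with length 26.3, so K = (-25.519, -6.3625). ∠BKD = 89.9° gives KD at 103.90° from the x-axis; with |KD| = 14.0, D = (-28.882, 7.2275). ∠KDJ = 91.8° gives DJ at 15.700° from the x-axis; with |DJ| = 26.0, J = (-3.8520, 14.263). DJ ⟂ JG, so JG runs at -74.300°; with |JG| = 22.2, G = (2.1553, -7.1087). ∠JGQ = 57.6° gives GQ at 163.30° from the x-axis; with |GQ| = 22.3, Q = (-19.204, -0.70052). The perpendicularity gives QA at right angles to GQ, so QA runs at 73.300°; with |QA| = 15.9, A = (-14.635, 14.529). Then |KA| = |A − K| = 23.556.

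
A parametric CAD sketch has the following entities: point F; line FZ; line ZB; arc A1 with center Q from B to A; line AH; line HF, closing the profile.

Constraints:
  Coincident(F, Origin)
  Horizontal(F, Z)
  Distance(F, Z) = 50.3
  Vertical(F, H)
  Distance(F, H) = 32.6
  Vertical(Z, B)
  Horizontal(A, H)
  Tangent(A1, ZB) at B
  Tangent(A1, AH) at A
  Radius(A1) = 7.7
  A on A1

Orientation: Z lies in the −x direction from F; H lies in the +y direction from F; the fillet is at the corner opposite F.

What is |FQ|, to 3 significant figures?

49.3

FH is vertical with |FH| = 32.6 and H on the +y side, so H = (0.00, 32.6). The virtual corner opposite F is at (-50.3, 32.6). Tangency of A1 to ZB means the radius QB is perpendicular to ZB and since A1 is tangent to AH there, QA ⟂ AH, with radius 7.7, so the center Q sits 7.7 in from both sides at Q = (-42.6, 24.9). Then |FQ| = |Q − F| = 49.3.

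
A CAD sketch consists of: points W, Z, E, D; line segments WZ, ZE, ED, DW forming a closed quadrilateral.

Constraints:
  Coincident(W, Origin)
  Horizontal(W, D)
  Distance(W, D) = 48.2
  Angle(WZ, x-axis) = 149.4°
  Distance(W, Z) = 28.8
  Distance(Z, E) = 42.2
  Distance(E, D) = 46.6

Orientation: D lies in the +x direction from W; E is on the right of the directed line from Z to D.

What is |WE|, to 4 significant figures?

16.43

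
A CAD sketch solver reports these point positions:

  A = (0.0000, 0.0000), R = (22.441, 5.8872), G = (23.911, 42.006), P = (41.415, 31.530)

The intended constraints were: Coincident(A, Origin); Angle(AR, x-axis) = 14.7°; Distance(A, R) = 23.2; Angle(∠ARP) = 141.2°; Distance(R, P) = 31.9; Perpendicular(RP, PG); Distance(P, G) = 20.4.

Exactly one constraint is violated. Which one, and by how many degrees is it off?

Perpendicular(RP, PG) — off by 5.60°.

A = (0.00, 0.00) ✓; AR at 14.70° ✓; |AR| = 23.20 ✓; ∠ARP = 141.2° ✓; |RP| = 31.90 ✓; ∠(RP, PG) = 95.60° ✗; |PG| = 20.40 ✓.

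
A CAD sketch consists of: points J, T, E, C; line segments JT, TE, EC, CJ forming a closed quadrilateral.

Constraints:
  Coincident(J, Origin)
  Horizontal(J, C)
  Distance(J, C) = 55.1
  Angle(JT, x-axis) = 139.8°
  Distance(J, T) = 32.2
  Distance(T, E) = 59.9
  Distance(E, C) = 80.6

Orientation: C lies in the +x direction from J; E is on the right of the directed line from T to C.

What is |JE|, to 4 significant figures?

41.55

Checks: |TE| = 59.90 ✓; |EC| = 80.60 ✓.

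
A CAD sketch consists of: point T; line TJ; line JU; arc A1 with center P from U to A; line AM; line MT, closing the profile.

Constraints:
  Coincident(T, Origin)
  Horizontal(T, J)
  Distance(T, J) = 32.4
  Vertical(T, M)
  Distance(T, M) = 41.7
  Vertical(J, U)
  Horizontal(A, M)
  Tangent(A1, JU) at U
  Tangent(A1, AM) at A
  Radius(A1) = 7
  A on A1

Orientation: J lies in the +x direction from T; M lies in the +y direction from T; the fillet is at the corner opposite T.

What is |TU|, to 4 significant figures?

47.47

The virtual corner opposite T is at (32.40, 41.70). A1 meets JU tangentially, so PU is at right angles to JU and A1 meets AM tangentially, so PA is at right angles to AM, with radius 7.0, so the center P sits 7.0 in from both sides at P = (25.40, 34.70). That places the tangent points at U = (32.40, 34.70) on JU and A = (25.40, 41.70) on AM. Then |TU| = |U − T| = 47.47.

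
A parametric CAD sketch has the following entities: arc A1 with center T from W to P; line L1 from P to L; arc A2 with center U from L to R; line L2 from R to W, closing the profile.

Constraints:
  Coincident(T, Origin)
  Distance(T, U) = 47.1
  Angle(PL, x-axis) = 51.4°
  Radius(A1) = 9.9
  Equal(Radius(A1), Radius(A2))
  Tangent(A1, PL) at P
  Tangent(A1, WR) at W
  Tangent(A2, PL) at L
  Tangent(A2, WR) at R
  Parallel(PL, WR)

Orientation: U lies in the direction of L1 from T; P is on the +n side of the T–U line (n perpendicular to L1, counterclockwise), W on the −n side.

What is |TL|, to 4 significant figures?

48.13

The slot axis is L1's direction at 51.4°, so u = (cos 51.4°, sin 51.4°) = (0.6239, 0.7815) and n = (−sin 51.4°, cos 51.4°) = (-0.7815, 0.6239). T is at the origin and U lies 47.1 along u from T, so U = 47.1·u = (29.38, 36.81). Tangency of A1 to both parallel lines with radius 9.9 puts P and W at T ± 9.9·n: P = (-7.737, 6.176), W = (7.737, -6.176). Equal radii place L and R the same way about U: L = U + 9.9·n = (21.65, 42.99), R = U − 9.9·n = (37.12, 30.63). Then |TL| = |L − T| = 48.13.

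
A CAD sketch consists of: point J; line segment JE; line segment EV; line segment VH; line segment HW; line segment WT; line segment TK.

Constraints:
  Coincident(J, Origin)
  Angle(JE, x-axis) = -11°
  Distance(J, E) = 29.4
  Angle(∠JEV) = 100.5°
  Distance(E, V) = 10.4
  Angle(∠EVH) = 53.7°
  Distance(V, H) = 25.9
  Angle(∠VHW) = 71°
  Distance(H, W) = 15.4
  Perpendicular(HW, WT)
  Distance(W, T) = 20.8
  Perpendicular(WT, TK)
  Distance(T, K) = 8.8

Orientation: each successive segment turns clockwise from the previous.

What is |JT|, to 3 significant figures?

33.7

∠VHW = 71.0° gives HW at 34.2° from the x-axis; with |HW| = 15.4, W = (20.8, 8.16). HW ⟂ WT, so WT runs at -55.8°; with |WT| = 20.8, T = (32.5, -9.04). Then |JT| = |T − J| = 33.7.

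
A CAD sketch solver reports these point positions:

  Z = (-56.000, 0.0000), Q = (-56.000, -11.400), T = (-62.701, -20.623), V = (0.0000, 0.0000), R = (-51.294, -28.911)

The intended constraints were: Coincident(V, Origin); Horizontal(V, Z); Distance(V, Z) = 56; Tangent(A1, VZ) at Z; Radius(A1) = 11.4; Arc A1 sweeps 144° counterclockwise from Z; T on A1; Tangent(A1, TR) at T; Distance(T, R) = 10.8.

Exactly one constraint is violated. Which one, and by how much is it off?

Distance(T, R) = 10.8 — off by 3.30.

V = (0.00, 0.00) ✓; V.y = 0.00, Z.y = 0.00 ✓; |VZ| = 56.00 ✓; ∠(QZ, ZV) = 90.00° ✓; |QZ| = 11.40 ✓; bearing(Q→T) − bearing(Q→Z) = 144.0° ✓; |QT| = 11.40 ✓; ∠(QT, TR) = 90.00° ✓; |TR| = 14.10 ✗.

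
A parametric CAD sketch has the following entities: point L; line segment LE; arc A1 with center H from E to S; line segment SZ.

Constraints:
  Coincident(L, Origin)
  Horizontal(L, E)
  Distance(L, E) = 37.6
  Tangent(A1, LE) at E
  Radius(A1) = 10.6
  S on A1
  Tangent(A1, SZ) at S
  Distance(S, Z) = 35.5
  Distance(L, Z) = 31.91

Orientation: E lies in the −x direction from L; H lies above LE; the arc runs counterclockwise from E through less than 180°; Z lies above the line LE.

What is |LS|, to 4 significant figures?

29.69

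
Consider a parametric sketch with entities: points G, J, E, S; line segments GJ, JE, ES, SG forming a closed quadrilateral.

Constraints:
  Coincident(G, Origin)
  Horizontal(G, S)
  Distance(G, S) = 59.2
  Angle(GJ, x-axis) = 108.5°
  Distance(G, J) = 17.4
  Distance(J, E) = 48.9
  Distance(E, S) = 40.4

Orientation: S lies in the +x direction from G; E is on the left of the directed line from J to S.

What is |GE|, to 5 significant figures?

53.076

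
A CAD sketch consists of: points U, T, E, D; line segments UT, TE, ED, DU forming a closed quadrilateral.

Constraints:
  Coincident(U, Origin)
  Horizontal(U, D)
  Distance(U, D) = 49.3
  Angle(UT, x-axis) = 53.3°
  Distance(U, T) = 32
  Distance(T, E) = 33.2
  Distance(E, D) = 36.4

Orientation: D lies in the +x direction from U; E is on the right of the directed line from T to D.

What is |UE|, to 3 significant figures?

15.3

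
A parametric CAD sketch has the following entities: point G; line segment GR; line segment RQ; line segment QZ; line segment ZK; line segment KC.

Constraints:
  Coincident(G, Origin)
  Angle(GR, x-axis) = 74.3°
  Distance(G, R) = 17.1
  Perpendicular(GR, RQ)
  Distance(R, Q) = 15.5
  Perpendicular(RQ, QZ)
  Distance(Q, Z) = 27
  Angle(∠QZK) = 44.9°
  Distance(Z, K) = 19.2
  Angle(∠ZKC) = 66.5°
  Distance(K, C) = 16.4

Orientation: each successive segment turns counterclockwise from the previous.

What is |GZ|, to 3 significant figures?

18.4

The perpendicularity gives RQ at right angles to GR, so RQ runs at 164°; with |RQ| = 15.5, Q = (-10.3, 20.7). RQ ⟂ QZ, so QZ runs at -106°; with |QZ| = 27.0, Z = (-17.6, -5.34). Then |GZ| = |Z − G| = 18.4.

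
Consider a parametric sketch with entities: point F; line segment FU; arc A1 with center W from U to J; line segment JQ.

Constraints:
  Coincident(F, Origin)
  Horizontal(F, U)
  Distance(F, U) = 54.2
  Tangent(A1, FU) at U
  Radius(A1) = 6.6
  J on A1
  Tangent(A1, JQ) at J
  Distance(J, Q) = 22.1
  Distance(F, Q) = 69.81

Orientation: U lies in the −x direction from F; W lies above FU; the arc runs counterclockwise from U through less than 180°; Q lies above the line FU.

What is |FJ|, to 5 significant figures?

50.546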